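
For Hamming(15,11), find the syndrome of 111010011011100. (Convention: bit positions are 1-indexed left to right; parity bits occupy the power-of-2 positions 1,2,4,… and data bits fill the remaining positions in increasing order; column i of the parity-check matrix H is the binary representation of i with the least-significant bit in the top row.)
Syndrome s = H · r^T (mod 2), r = 111010011011100:
  s[0] = (101010101010101)·(111010011011100) mod 2 = 1+0+1+0+1+0+0+0+1+0+1+0+1+0+0 mod 2 = 0
  s[1] = (011001100110011)·(111010011011100) mod 2 = 0+1+1+0+0+0+0+0+0+0+1+0+0+0+0 mod 2 = 1
  s[2] = (000111100001111)·(111010011011100) mod 2 = 0+0+0+0+1+0+0+0+0+0+0+1+1+0+0 mod 2 = 1
  s[3] = (000000011111111)·(111010011011100) mod 2 = 0+0+0+0+0+0+0+1+1+0+1+1+1+0+0 mod 2 = 1
Syndrome = 0111
Non-zero syndrome: error at position 14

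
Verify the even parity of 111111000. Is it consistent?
Sum of all bits: 1+1+1+1+1+1+0+0+0 = 6; 6 mod 2 = 0. Result is 0 → valid parity.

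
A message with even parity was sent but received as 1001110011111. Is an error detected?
Sum of received bits: 1+0+0+1+1+1+0+0+1+1+1+1+1 = 9; 9 mod 2 = 1. Result is 1 ≠ 0 → error detected.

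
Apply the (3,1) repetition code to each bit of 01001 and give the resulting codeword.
Repeat each bit 3× and concatenate:
0→000  1→111  0→000  0→000  1→111
Codeword = 000111000000111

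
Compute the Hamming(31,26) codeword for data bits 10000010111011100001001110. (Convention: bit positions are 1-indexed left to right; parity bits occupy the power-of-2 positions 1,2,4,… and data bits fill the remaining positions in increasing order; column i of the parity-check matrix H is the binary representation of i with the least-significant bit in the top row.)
Codeword c = d · G (mod 2), d = 10000010111011100001001110:
  c[0] = d·G[:,0] = (10000010111011100001001110)·(11011010101101010101010101) mod 2 = 1+0+0+0+0+0+1+0+1+0+1+0+0+1+0+0+0+0+0+1+0+0+0+1+0+0 mod 2 = 1
  c[1] = d·G[:,1] = (10000010111011100001001110)·(10110110011011001100110011) mod 2 = 1+0+0+0+0+0+1+0+0+1+1+0+1+1+0+0+0+0+0+0+0+0+0+0+1+0 mod 2 = 1
  c[2] = d·G[:,2] = (10000010111011100001001110)·(10000000000000000000000000) mod 2 = 1+0+0+0+0+0+0+0+0+0+0+0+0+0+0+0+0+0+0+0+0+0+0+0+0+0 mod 2 = 1
  c[3] = d·G[:,3] = (10000010111011100001001110)·(01110001111000111100001111) mod 2 = 0+0+0+0+0+0+0+0+1+1+1+0+0+0+1+0+0+0+0+0+0+0+1+1+1+0 mod 2 = 1
  c[4] = d·G[:,4] = (10000010111011100001001110)·(01000000000000000000000000) mod 2 = 0+0+0+0+0+0+0+0+0+0+0+0+0+0+0+0+0+0+0+0+0+0+0+0+0+0 mod 2 = 0
  c[5] = d·G[:,5] = (10000010111011100001001110)·(00100000000000000000000000) mod 2 = 0+0+0+0+0+0+0+0+0+0+0+0+0+0+0+0+0+0+0+0+0+0+0+0+0+0 mod 2 = 0
  c[6] = d·G[:,6] = (10000010111011100001001110)·(00010000000000000000000000) mod 2 = 0+0+0+0+0+0+0+0+0+0+0+0+0+0+0+0+0+0+0+0+0+0+0+0+0+0 mod 2 = 0
  c[7] = d·G[:,7] = (10000010111011100001001110)·(00001111111000000011111111) mod 2 = 0+0+0+0+0+0+1+0+1+1+1+0+0+0+0+0+0+0+0+1+0+0+1+1+1+0 mod 2 = 0
  c[8] = d·G[:,8] = (10000010111011100001001110)·(00001000000000000000000000) mod 2 = 0+0+0+0+0+0+0+0+0+0+0+0+0+0+0+0+0+0+0+0+0+0+0+0+0+0 mod 2 = 0
  c[9] = d·G[:,9] = (10000010111011100001001110)·(00000100000000000000000000) mod 2 = 0+0+0+0+0+0+0+0+0+0+0+0+0+0+0+0+0+0+0+0+0+0+0+0+0+0 mod 2 = 0
  c[10] = d·G[:,10] = (10000010111011100001001110)·(00000010000000000000000000) mod 2 = 0+0+0+0+0+0+1+0+0+0+0+0+0+0+0+0+0+0+0+0+0+0+0+0+0+0 mod 2 = 1
  c[11] = d·G[:,11] = (10000010111011100001001110)·(00000001000000000000000000) mod 2 = 0+0+0+0+0+0+0+0+0+0+0+0+0+0+0+0+0+0+0+0+0+0+0+0+0+0 mod 2 = 0
  c[12] = d·G[:,12] = (10000010111011100001001110)·(00000000100000000000000000) mod 2 = 0+0+0+0+0+0+0+0+1+0+0+0+0+0+0+0+0+0+0+0+0+0+0+0+0+0 mod 2 = 1
  c[13] = d·G[:,13] = (10000010111011100001001110)·(00000000010000000000000000) mod 2 = 0+0+0+0+0+0+0+0+0+1+0+0+0+0+0+0+0+0+0+0+0+0+0+0+0+0 mod 2 = 1
  c[14] = d·G[:,14] = (10000010111011100001001110)·(00000000001000000000000000) mod 2 = 0+0+0+0+0+0+0+0+0+0+1+0+0+0+0+0+0+0+0+0+0+0+0+0+0+0 mod 2 = 1
  c[15] = d·G[:,15] = (10000010111011100001001110)·(00000000000111111111111111) mod 2 = 0+0+0+0+0+0+0+0+0+0+0+0+1+1+1+0+0+0+0+1+0+0+1+1+1+0 mod 2 = 1
  c[16] = d·G[:,16] = (10000010111011100001001110)·(00000000000100000000000000) mod 2 = 0+0+0+0+0+0+0+0+0+0+0+0+0+0+0+0+0+0+0+0+0+0+0+0+0+0 mod 2 = 0
  c[17] = d·G[:,17] = (10000010111011100001001110)·(00000000000010000000000000) mod 2 = 0+0+0+0+0+0+0+0+0+0+0+0+1+0+0+0+0+0+0+0+0+0+0+0+0+0 mod 2 = 1
  c[18] = d·G[:,18] = (10000010111011100001001110)·(00000000000001000000000000) mod 2 = 0+0+0+0+0+0+0+0+0+0+0+0+0+1+0+0+0+0+0+0+0+0+0+0+0+0 mod 2 = 1
  c[19] = d·G[:,19] = (10000010111011100001001110)·(00000000000000100000000000) mod 2 = 0+0+0+0+0+0+0+0+0+0+0+0+0+0+1+0+0+0+0+0+0+0+0+0+0+0 mod 2 = 1
  c[20] = d·G[:,20] = (10000010111011100001001110)·(00000000000000010000000000) mod 2 = 0+0+0+0+0+0+0+0+0+0+0+0+0+0+0+0+0+0+0+0+0+0+0+0+0+0 mod 2 = 0
  c[21] = d·G[:,21] = (10000010111011100001001110)·(00000000000000001000000000) mod 2 = 0+0+0+0+0+0+0+0+0+0+0+0+0+0+0+0+0+0+0+0+0+0+0+0+0+0 mod 2 = 0
  c[22] = d·G[:,22] = (10000010111011100001001110)·(00000000000000000100000000) mod 2 = 0+0+0+0+0+0+0+0+0+0+0+0+0+0+0+0+0+0+0+0+0+0+0+0+0+0 mod 2 = 0
  c[23] = d·G[:,23] = (10000010111011100001001110)·(00000000000000000010000000) mod 2 = 0+0+0+0+0+0+0+0+0+0+0+0+0+0+0+0+0+0+0+0+0+0+0+0+0+0 mod 2 = 0
  c[24] = d·G[:,24] = (10000010111011100001001110)·(00000000000000000001000000) mod 2 = 0+0+0+0+0+0+0+0+0+0+0+0+0+0+0+0+0+0+0+1+0+0+0+0+0+0 mod 2 = 1
  c[25] = d·G[:,25] = (10000010111011100001001110)·(00000000000000000000100000) mod 2 = 0+0+0+0+0+0+0+0+0+0+0+0+0+0+0+0+0+0+0+0+0+0+0+0+0+0 mod 2 = 0
  c[26] = d·G[:,26] = (10000010111011100001001110)·(00000000000000000000010000) mod 2 = 0+0+0+0+0+0+0+0+0+0+0+0+0+0+0+0+0+0+0+0+0+0+0+0+0+0 mod 2 = 0
  c[27] = d·G[:,27] = (10000010111011100001001110)·(00000000000000000000001000) mod 2 = 0+0+0+0+0+0+0+0+0+0+0+0+0+0+0+0+0+0+0+0+0+0+1+0+0+0 mod 2 = 1
  c[28] = d·G[:,28] = (10000010111011100001001110)·(00000000000000000000000100) mod 2 = 0+0+0+0+0+0+0+0+0+0+0+0+0+0+0+0+0+0+0+0+0+0+0+1+0+0 mod 2 = 1
  c[29] = d·G[:,29] = (10000010111011100001001110)·(00000000000000000000000010) mod 2 = 0+0+0+0+0+0+0+0+0+0+0+0+0+0+0+0+0+0+0+0+0+0+0+0+1+0 mod 2 = 1
  c[30] = d·G[:,30] = (10000010111011100001001110)·(00000000000000000000000001) mod 2 = 0+0+0+0+0+0+0+0+0+0+0+0+0+0+0+0+0+0+0+0+0+0+0+0+0+0 mod 2 = 0
Codeword = 1111000000101111011100001001110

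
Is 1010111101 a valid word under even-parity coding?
Sum of all bits: 1+0+1+0+1+1+1+1+0+1 = 7; 7 mod 2 = 1. Result is 1 → parity error detected.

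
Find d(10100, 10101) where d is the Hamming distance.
XOR = 00001, count of 1s = 1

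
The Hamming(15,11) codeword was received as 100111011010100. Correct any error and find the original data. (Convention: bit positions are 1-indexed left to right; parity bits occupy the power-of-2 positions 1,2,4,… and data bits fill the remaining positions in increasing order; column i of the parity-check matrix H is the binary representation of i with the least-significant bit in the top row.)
Syndrome s = H · r^T (mod 2), r = 100111011010100:
  s[0] = (101010101010101)·(100111011010100) mod 2 = 1+0+0+0+1+0+0+0+1+0+1+0+1+0+0 mod 2 = 1
  s[1] = (011001100110011)·(100111011010100) mod 2 = 0+0+0+0+0+1+0+0+0+0+1+0+0+0+0 mod 2 = 0
  s[2] = (000111100001111)·(100111011010100) mod 2 = 0+0+0+1+1+1+0+0+0+0+0+0+1+0+0 mod 2 = 0
  s[3] = (000000011111111)·(100111011010100) mod 2 = 0+0+0+0+0+0+0+1+1+0+1+0+1+0+0 mod 2 = 0
Syndrome = 1000
Column 1 of H equals this syndrome → error at bit 1 (1-indexed).
Flip bit 1: 100111011010100 → 000111011010100
Extract data bits at positions {3,5,6,7,9,10,11,12,13,14,15}: 01101010100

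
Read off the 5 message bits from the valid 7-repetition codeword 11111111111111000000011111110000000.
Split into 7-bit blocks: 1111111 1111111 0000000 1111111 0000000
Data = 11010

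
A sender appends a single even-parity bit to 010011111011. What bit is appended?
Sum of data bits: 0+1+0+0+1+1+1+1+1+0+1+1 = 8.
8 mod 2 = 0, so parity bit = 0.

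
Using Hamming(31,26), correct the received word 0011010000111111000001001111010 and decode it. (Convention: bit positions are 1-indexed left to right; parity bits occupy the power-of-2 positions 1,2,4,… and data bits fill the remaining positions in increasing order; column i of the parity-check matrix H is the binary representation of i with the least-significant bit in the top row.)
Syndrome s = H · r^T (mod 2), r = 0011010000111111000001001111010:
  s[0] = (1010101010101010101010101010101)·(0011010000111111000001001111010) mod 2 = 0+0+1+0+0+0+0+0+0+0+1+0+1+0+1+0+0+0+0+0+0+0+0+0+1+0+1+0+0+0+0 mod 2 = 0
  s[1] = (0110011001100110011001100110011)·(0011010000111111000001001111010) mod 2 = 0+0+1+0+0+1+0+0+0+0+1+0+0+1+1+0+0+0+0+0+0+1+0+0+0+1+1+0+0+1+0 mod 2 = 1
  s[2] = (0001111000011110000111100001111)·(0011010000111111000001001111010) mod 2 = 0+0+0+1+0+1+0+0+0+0+0+1+1+1+1+0+0+0+0+0+0+1+0+0+0+0+0+1+0+1+0 mod 2 = 1
  s[3] = (0000000111111110000000011111111)·(0011010000111111000001001111010) mod 2 = 0+0+0+0+0+0+0+0+0+0+1+1+1+1+1+0+0+0+0+0+0+0+0+0+1+1+1+1+0+1+0 mod 2 = 0
  s[4] = (0000000000000001111111111111111)·(0011010000111111000001001111010) mod 2 = 0+0+0+0+0+0+0+0+0+0+0+0+0+0+0+1+0+0+0+0+0+1+0+0+1+1+1+1+0+1+0 mod 2 = 1
Syndrome = 01101
Column 22 of H equals this syndrome → error at bit 22 (1-indexed).
Flip bit 22: 0011010000111111000001001111010 → 0011010000111111000000001111010
Extract data bits at positions {3,5,6,7,9,10,11,12,13,14,15,17,18,19,20,21,22,23,24,25,26,27,28,29,30,31}: 10100011111000000001111010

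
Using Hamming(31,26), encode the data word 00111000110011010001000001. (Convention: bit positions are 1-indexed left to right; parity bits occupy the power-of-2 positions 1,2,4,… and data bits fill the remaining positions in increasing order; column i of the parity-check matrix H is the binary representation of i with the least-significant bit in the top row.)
Codeword c = d · G (mod 2), d = 00111000110011010001000001:
  c[0] = d·G[:,0] = (00111000110011010001000001)·(11011010101101010101010101) mod 2 = 0+0+0+1+1+0+0+0+1+0+0+0+0+1+0+1+0+0+0+1+0+0+0+0+0+1 mod 2 = 1
  c[1] = d·G[:,1] = (00111000110011010001000001)·(10110110011011001100110011) mod 2 = 0+0+1+1+0+0+0+0+0+1+0+0+1+1+0+0+0+0+0+0+0+0+0+0+0+1 mod 2 = 0
  c[2] = d·G[:,2] = (00111000110011010001000001)·(10000000000000000000000000) mod 2 = 0+0+0+0+0+0+0+0+0+0+0+0+0+0+0+0+0+0+0+0+0+0+0+0+0+0 mod 2 = 0
  c[3] = d·G[:,3] = (00111000110011010001000001)·(01110001111000111100001111) mod 2 = 0+0+1+1+0+0+0+0+1+1+0+0+0+0+0+1+0+0+0+0+0+0+0+0+0+1 mod 2 = 0
  c[4] = d·G[:,4] = (00111000110011010001000001)·(01000000000000000000000000) mod 2 = 0+0+0+0+0+0+0+0+0+0+0+0+0+0+0+0+0+0+0+0+0+0+0+0+0+0 mod 2 = 0
  c[5] = d·G[:,5] = (00111000110011010001000001)·(00100000000000000000000000) mod 2 = 0+0+1+0+0+0+0+0+0+0+0+0+0+0+0+0+0+0+0+0+0+0+0+0+0+0 mod 2 = 1
  c[6] = d·G[:,6] = (00111000110011010001000001)·(00010000000000000000000000) mod 2 = 0+0+0+1+0+0+0+0+0+0+0+0+0+0+0+0+0+0+0+0+0+0+0+0+0+0 mod 2 = 1
  c[7] = d·G[:,7] = (00111000110011010001000001)·(00001111111000000011111111) mod 2 = 0+0+0+0+1+0+0+0+1+1+0+0+0+0+0+0+0+0+0+1+0+0+0+0+0+1 mod 2 = 1
  c[8] = d·G[:,8] = (00111000110011010001000001)·(00001000000000000000000000) mod 2 = 0+0+0+0+1+0+0+0+0+0+0+0+0+0+0+0+0+0+0+0+0+0+0+0+0+0 mod 2 = 1
  c[9] = d·G[:,9] = (00111000110011010001000001)·(00000100000000000000000000) mod 2 = 0+0+0+0+0+0+0+0+0+0+0+0+0+0+0+0+0+0+0+0+0+0+0+0+0+0 mod 2 = 0
  c[10] = d·G[:,10] = (00111000110011010001000001)·(00000010000000000000000000) mod 2 = 0+0+0+0+0+0+0+0+0+0+0+0+0+0+0+0+0+0+0+0+0+0+0+0+0+0 mod 2 = 0
  c[11] = d·G[:,11] = (00111000110011010001000001)·(00000001000000000000000000) mod 2 = 0+0+0+0+0+0+0+0+0+0+0+0+0+0+0+0+0+0+0+0+0+0+0+0+0+0 mod 2 = 0
  c[12] = d·G[:,12] = (00111000110011010001000001)·(00000000100000000000000000) mod 2 = 0+0+0+0+0+0+0+0+1+0+0+0+0+0+0+0+0+0+0+0+0+0+0+0+0+0 mod 2 = 1
  c[13] = d·G[:,13] = (00111000110011010001000001)·(00000000010000000000000000) mod 2 = 0+0+0+0+0+0+0+0+0+1+0+0+0+0+0+0+0+0+0+0+0+0+0+0+0+0 mod 2 = 1
  c[14] = d·G[:,14] = (00111000110011010001000001)·(00000000001000000000000000) mod 2 = 0+0+0+0+0+0+0+0+0+0+0+0+0+0+0+0+0+0+0+0+0+0+0+0+0+0 mod 2 = 0
  c[15] = d·G[:,15] = (00111000110011010001000001)·(00000000000111111111111111) mod 2 = 0+0+0+0+0+0+0+0+0+0+0+0+1+1+0+1+0+0+0+1+0+0+0+0+0+1 mod 2 = 1
  c[16] = d·G[:,16] = (00111000110011010001000001)·(00000000000100000000000000) mod 2 = 0+0+0+0+0+0+0+0+0+0+0+0+0+0+0+0+0+0+0+0+0+0+0+0+0+0 mod 2 = 0
  c[17] = d·G[:,17] = (00111000110011010001000001)·(00000000000010000000000000) mod 2 = 0+0+0+0+0+0+0+0+0+0+0+0+1+0+0+0+0+0+0+0+0+0+0+0+0+0 mod 2 = 1
  c[18] = d·G[:,18] = (00111000110011010001000001)·(00000000000001000000000000) mod 2 = 0+0+0+0+0+0+0+0+0+0+0+0+0+1+0+0+0+0+0+0+0+0+0+0+0+0 mod 2 = 1
  c[19] = d·G[:,19] = (00111000110011010001000001)·(00000000000000100000000000) mod 2 = 0+0+0+0+0+0+0+0+0+0+0+0+0+0+0+0+0+0+0+0+0+0+0+0+0+0 mod 2 = 0
  c[20] = d·G[:,20] = (00111000110011010001000001)·(00000000000000010000000000) mod 2 = 0+0+0+0+0+0+0+0+0+0+0+0+0+0+0+1+0+0+0+0+0+0+0+0+0+0 mod 2 = 1
  c[21] = d·G[:,21] = (00111000110011010001000001)·(00000000000000001000000000) mod 2 = 0+0+0+0+0+0+0+0+0+0+0+0+0+0+0+0+0+0+0+0+0+0+0+0+0+0 mod 2 = 0
  c[22] = d·G[:,22] = (00111000110011010001000001)·(00000000000000000100000000) mod 2 = 0+0+0+0+0+0+0+0+0+0+0+0+0+0+0+0+0+0+0+0+0+0+0+0+0+0 mod 2 = 0
  c[23] = d·G[:,23] = (00111000110011010001000001)·(00000000000000000010000000) mod 2 = 0+0+0+0+0+0+0+0+0+0+0+0+0+0+0+0+0+0+0+0+0+0+0+0+0+0 mod 2 = 0
  c[24] = d·G[:,24] = (00111000110011010001000001)·(00000000000000000001000000) mod 2 = 0+0+0+0+0+0+0+0+0+0+0+0+0+0+0+0+0+0+0+1+0+0+0+0+0+0 mod 2 = 1
  c[25] = d·G[:,25] = (00111000110011010001000001)·(00000000000000000000100000) mod 2 = 0+0+0+0+0+0+0+0+0+0+0+0+0+0+0+0+0+0+0+0+0+0+0+0+0+0 mod 2 = 0
  c[26] = d·G[:,26] = (00111000110011010001000001)·(00000000000000000000010000) mod 2 = 0+0+0+0+0+0+0+0+0+0+0+0+0+0+0+0+0+0+0+0+0+0+0+0+0+0 mod 2 = 0
  c[27] = d·G[:,27] = (00111000110011010001000001)·(00000000000000000000001000) mod 2 = 0+0+0+0+0+0+0+0+0+0+0+0+0+0+0+0+0+0+0+0+0+0+0+0+0+0 mod 2 = 0
  c[28] = d·G[:,28] = (00111000110011010001000001)·(00000000000000000000000100) mod 2 = 0+0+0+0+0+0+0+0+0+0+0+0+0+0+0+0+0+0+0+0+0+0+0+0+0+0 mod 2 = 0
  c[29] = d·G[:,29] = (00111000110011010001000001)·(00000000000000000000000010) mod 2 = 0+0+0+0+0+0+0+0+0+0+0+0+0+0+0+0+0+0+0+0+0+0+0+0+0+0 mod 2 = 0
  c[30] = d·G[:,30] = (00111000110011010001000001)·(00000000000000000000000001) mod 2 = 0+0+0+0+0+0+0+0+0+0+0+0+0+0+0+0+0+0+0+0+0+0+0+0+0+1 mod 2 = 1
Codeword = 1000011110001101011010001000001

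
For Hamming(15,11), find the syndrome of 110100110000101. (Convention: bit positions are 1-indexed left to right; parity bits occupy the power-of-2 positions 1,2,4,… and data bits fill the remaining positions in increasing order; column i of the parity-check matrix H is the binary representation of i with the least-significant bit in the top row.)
Syndrome s = H · r^T (mod 2), r = 110100110000101:
  s[0] = (101010101010101)·(110100110000101) mod 2 = 1+0+0+0+0+0+1+0+0+0+0+0+1+0+1 mod 2 = 0
  s[1] = (011001100110011)·(110100110000101) mod 2 = 0+1+0+0+0+0+1+0+0+0+0+0+0+0+1 mod 2 = 1
  s[2] = (000111100001111)·(110100110000101) mod 2 = 0+0+0+1+0+0+1+0+0+0+0+0+1+0+1 mod 2 = 0
  s[3] = (000000011111111)·(110100110000101) mod 2 = 0+0+0+0+0+0+0+1+0+0+0+0+1+0+1 mod 2 = 1
Syndrome = 0101
Non-zero syndrome: error at position 10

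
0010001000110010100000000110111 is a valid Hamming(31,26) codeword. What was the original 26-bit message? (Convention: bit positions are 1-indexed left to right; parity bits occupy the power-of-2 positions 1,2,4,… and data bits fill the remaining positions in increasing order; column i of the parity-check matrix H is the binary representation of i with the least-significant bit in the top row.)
Parity bits occupy power-of-2 positions; data bits are at positions {3,5,6,7,9,10,11,12,13,14,15,17,18,19,20,21,22,23,24,25,26,27,28,29,30,31} (1-indexed).
Extract: c[3]=1 c[5]=0 c[6]=0 c[7]=1 c[9]=0 c[10]=0 c[11]=1 c[12]=1 c[13]=0 c[14]=0 c[15]=1 c[17]=1 c[18]=0 c[19]=0 c[20]=0 c[21]=0 c[22]=0 c[23]=0 c[24]=0 c[25]=0 c[26]=1 c[27]=1 c[28]=0 c[29]=1 c[30]=1 c[31]=1
Data = 10010011001100000000110111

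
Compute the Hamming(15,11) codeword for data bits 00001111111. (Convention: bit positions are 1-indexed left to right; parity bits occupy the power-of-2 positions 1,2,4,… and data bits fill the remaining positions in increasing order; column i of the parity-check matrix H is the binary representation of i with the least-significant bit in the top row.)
Codeword c = d · G (mod 2), d = 00001111111:
  c[0] = d·G[:,0] = (00001111111)·(11011010101) mod 2 = 0+0+0+0+1+0+1+0+1+0+1 mod 2 = 0
  c[1] = d·G[:,1] = (00001111111)·(10110110011) mod 2 = 0+0+0+0+0+1+1+0+0+1+1 mod 2 = 0
  c[2] = d·G[:,2] = (00001111111)·(10000000000) mod 2 = 0+0+0+0+0+0+0+0+0+0+0 mod 2 = 0
  c[3] = d·G[:,3] = (00001111111)·(01110001111) mod 2 = 0+0+0+0+0+0+0+1+1+1+1 mod 2 = 0
  c[4] = d·G[:,4] = (00001111111)·(01000000000) mod 2 = 0+0+0+0+0+0+0+0+0+0+0 mod 2 = 0
  c[5] = d·G[:,5] = (00001111111)·(00100000000) mod 2 = 0+0+0+0+0+0+0+0+0+0+0 mod 2 = 0
  c[6] = d·G[:,6] = (00001111111)·(00010000000) mod 2 = 0+0+0+0+0+0+0+0+0+0+0 mod 2 = 0
  c[7] = d·G[:,7] = (00001111111)·(00001111111) mod 2 = 0+0+0+0+1+1+1+1+1+1+1 mod 2 = 1
  c[8] = d·G[:,8] = (00001111111)·(00001000000) mod 2 = 0+0+0+0+1+0+0+0+0+0+0 mod 2 = 1
  c[9] = d·G[:,9] = (00001111111)·(00000100000) mod 2 = 0+0+0+0+0+1+0+0+0+0+0 mod 2 = 1
  c[10] = d·G[:,10] = (00001111111)·(00000010000) mod 2 = 0+0+0+0+0+0+1+0+0+0+0 mod 2 = 1
  c[11] = d·G[:,11] = (00001111111)·(00000001000) mod 2 = 0+0+0+0+0+0+0+1+0+0+0 mod 2 = 1
  c[12] = d·G[:,12] = (00001111111)·(00000000100) mod 2 = 0+0+0+0+0+0+0+0+1+0+0 mod 2 = 1
  c[13] = d·G[:,13] = (00001111111)·(00000000010) mod 2 = 0+0+0+0+0+0+0+0+0+1+0 mod 2 = 1
  c[14] = d·G[:,14] = (00001111111)·(00000000001) mod 2 = 0+0+0+0+0+0+0+0+0+0+1 mod 2 = 1
Codeword = 000000011111111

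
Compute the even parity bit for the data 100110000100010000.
Sum of data bits: 1+0+0+1+1+0+0+0+0+1+0+0+0+1+0+0+0+0 = 5.
5 mod 2 = 1, so parity bit = 1.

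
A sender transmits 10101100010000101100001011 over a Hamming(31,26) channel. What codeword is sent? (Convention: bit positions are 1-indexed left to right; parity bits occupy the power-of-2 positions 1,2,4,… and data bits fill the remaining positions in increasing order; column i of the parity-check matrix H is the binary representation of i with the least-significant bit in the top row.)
Codeword c = d · G (mod 2), d = 10101100010000101100001011:
  c[0] = d·G[:,0] = (10101100010000101100001011)·(11011010101101010101010101) mod 2 = 1+0+0+0+1+0+0+0+0+0+0+0+0+0+0+0+0+1+0+0+0+0+0+0+0+1 mod 2 = 0
  c[1] = d·G[:,1] = (10101100010000101100001011)·(10110110011011001100110011) mod 2 = 1+0+1+0+0+1+0+0+0+1+0+0+0+0+0+0+1+1+0+0+0+0+0+0+1+1 mod 2 = 0
  c[2] = d·G[:,2] = (10101100010000101100001011)·(10000000000000000000000000) mod 2 = 1+0+0+0+0+0+0+0+0+0+0+0+0+0+0+0+0+0+0+0+0+0+0+0+0+0 mod 2 = 1
  c[3] = d·G[:,3] = (10101100010000101100001011)·(01110001111000111100001111) mod 2 = 0+0+1+0+0+0+0+0+0+1+0+0+0+0+1+0+1+1+0+0+0+0+1+0+1+1 mod 2 = 0
  c[4] = d·G[:,4] = (10101100010000101100001011)·(01000000000000000000000000) mod 2 = 0+0+0+0+0+0+0+0+0+0+0+0+0+0+0+0+0+0+0+0+0+0+0+0+0+0 mod 2 = 0
  c[5] = d·G[:,5] = (10101100010000101100001011)·(00100000000000000000000000) mod 2 = 0+0+1+0+0+0+0+0+0+0+0+0+0+0+0+0+0+0+0+0+0+0+0+0+0+0 mod 2 = 1
  c[6] = d·G[:,6] = (10101100010000101100001011)·(00010000000000000000000000) mod 2 = 0+0+0+0+0+0+0+0+0+0+0+0+0+0+0+0+0+0+0+0+0+0+0+0+0+0 mod 2 = 0
  c[7] = d·G[:,7] = (10101100010000101100001011)·(00001111111000000011111111) mod 2 = 0+0+0+0+1+1+0+0+0+1+0+0+0+0+0+0+0+0+0+0+0+0+1+0+1+1 mod 2 = 0
  c[8] = d·G[:,8] = (10101100010000101100001011)·(00001000000000000000000000) mod 2 = 0+0+0+0+1+0+0+0+0+0+0+0+0+0+0+0+0+0+0+0+0+0+0+0+0+0 mod 2 = 1
  c[9] = d·G[:,9] = (10101100010000101100001011)·(00000100000000000000000000) mod 2 = 0+0+0+0+0+1+0+0+0+0+0+0+0+0+0+0+0+0+0+0+0+0+0+0+0+0 mod 2 = 1
  c[10] = d·G[:,10] = (10101100010000101100001011)·(00000010000000000000000000) mod 2 = 0+0+0+0+0+0+0+0+0+0+0+0+0+0+0+0+0+0+0+0+0+0+0+0+0+0 mod 2 = 0
  c[11] = d·G[:,11] = (10101100010000101100001011)·(00000001000000000000000000) mod 2 = 0+0+0+0+0+0+0+0+0+0+0+0+0+0+0+0+0+0+0+0+0+0+0+0+0+0 mod 2 = 0
  c[12] = d·G[:,12] = (10101100010000101100001011)·(00000000100000000000000000) mod 2 = 0+0+0+0+0+0+0+0+0+0+0+0+0+0+0+0+0+0+0+0+0+0+0+0+0+0 mod 2 = 0
  c[13] = d·G[:,13] = (10101100010000101100001011)·(00000000010000000000000000) mod 2 = 0+0+0+0+0+0+0+0+0+1+0+0+0+0+0+0+0+0+0+0+0+0+0+0+0+0 mod 2 = 1
  c[14] = d·G[:,14] = (10101100010000101100001011)·(00000000001000000000000000) mod 2 = 0+0+0+0+0+0+0+0+0+0+0+0+0+0+0+0+0+0+0+0+0+0+0+0+0+0 mod 2 = 0
  c[15] = d·G[:,15] = (10101100010000101100001011)·(00000000000111111111111111) mod 2 = 0+0+0+0+0+0+0+0+0+0+0+0+0+0+1+0+1+1+0+0+0+0+1+0+1+1 mod 2 = 0
  c[16] = d·G[:,16] = (10101100010000101100001011)·(00000000000100000000000000) mod 2 = 0+0+0+0+0+0+0+0+0+0+0+0+0+0+0+0+0+0+0+0+0+0+0+0+0+0 mod 2 = 0
  c[17] = d·G[:,17] = (10101100010000101100001011)·(00000000000010000000000000) mod 2 = 0+0+0+0+0+0+0+0+0+0+0+0+0+0+0+0+0+0+0+0+0+0+0+0+0+0 mod 2 = 0
  c[18] = d·G[:,18] = (10101100010000101100001011)·(00000000000001000000000000) mod 2 = 0+0+0+0+0+0+0+0+0+0+0+0+0+0+0+0+0+0+0+0+0+0+0+0+0+0 mod 2 = 0
  c[19] = d·G[:,19] = (10101100010000101100001011)·(00000000000000100000000000) mod 2 = 0+0+0+0+0+0+0+0+0+0+0+0+0+0+1+0+0+0+0+0+0+0+0+0+0+0 mod 2 = 1
  c[20] = d·G[:,20] = (10101100010000101100001011)·(00000000000000010000000000) mod 2 = 0+0+0+0+0+0+0+0+0+0+0+0+0+0+0+0+0+0+0+0+0+0+0+0+0+0 mod 2 = 0
  c[21] = d·G[:,21] = (10101100010000101100001011)·(00000000000000001000000000) mod 2 = 0+0+0+0+0+0+0+0+0+0+0+0+0+0+0+0+1+0+0+0+0+0+0+0+0+0 mod 2 = 1
  c[22] = d·G[:,22] = (10101100010000101100001011)·(00000000000000000100000000) mod 2 = 0+0+0+0+0+0+0+0+0+0+0+0+0+0+0+0+0+1+0+0+0+0+0+0+0+0 mod 2 = 1
  c[23] = d·G[:,23] = (10101100010000101100001011)·(00000000000000000010000000) mod 2 = 0+0+0+0+0+0+0+0+0+0+0+0+0+0+0+0+0+0+0+0+0+0+0+0+0+0 mod 2 = 0
  c[24] = d·G[:,24] = (10101100010000101100001011)·(00000000000000000001000000) mod 2 = 0+0+0+0+0+0+0+0+0+0+0+0+0+0+0+0+0+0+0+0+0+0+0+0+0+0 mod 2 = 0
  c[25] = d·G[:,25] = (10101100010000101100001011)·(00000000000000000000100000) mod 2 = 0+0+0+0+0+0+0+0+0+0+0+0+0+0+0+0+0+0+0+0+0+0+0+0+0+0 mod 2 = 0
  c[26] = d·G[:,26] = (10101100010000101100001011)·(00000000000000000000010000) mod 2 = 0+0+0+0+0+0+0+0+0+0+0+0+0+0+0+0+0+0+0+0+0+0+0+0+0+0 mod 2 = 0
  c[27] = d·G[:,27] = (10101100010000101100001011)·(00000000000000000000001000) mod 2 = 0+0+0+0+0+0+0+0+0+0+0+0+0+0+0+0+0+0+0+0+0+0+1+0+0+0 mod 2 = 1
  c[28] = d·G[:,28] = (10101100010000101100001011)·(00000000000000000000000100) mod 2 = 0+0+0+0+0+0+0+0+0+0+0+0+0+0+0+0+0+0+0+0+0+0+0+0+0+0 mod 2 = 0
  c[29] = d·G[:,29] = (10101100010000101100001011)·(00000000000000000000000010) mod 2 = 0+0+0+0+0+0+0+0+0+0+0+0+0+0+0+0+0+0+0+0+0+0+0+0+1+0 mod 2 = 1
  c[30] = d·G[:,30] = (10101100010000101100001011)·(00000000000000000000000001) mod 2 = 0+0+0+0+0+0+0+0+0+0+0+0+0+0+0+0+0+0+0+0+0+0+0+0+0+1 mod 2 = 1
Codeword = 0010010011000100000101100001011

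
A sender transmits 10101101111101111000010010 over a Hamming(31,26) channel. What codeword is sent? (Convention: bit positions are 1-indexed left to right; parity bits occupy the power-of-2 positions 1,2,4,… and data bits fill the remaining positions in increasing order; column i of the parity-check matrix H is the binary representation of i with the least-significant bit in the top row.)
Codeword c = d · G (mod 2), d = 10101101111101111000010010:
  c[0] = d·G[:,0] = (10101101111101111000010010)·(11011010101101010101010101) mod 2 = 1+0+0+0+1+0+0+0+1+0+1+1+0+1+0+1+0+0+0+0+0+1+0+0+0+0 mod 2 = 0
  c[1] = d·G[:,1] = (10101101111101111000010010)·(10110110011011001100110011) mod 2 = 1+0+1+0+0+1+0+0+0+1+1+0+0+1+0+0+1+0+0+0+0+1+0+0+1+0 mod 2 = 1
  c[2] = d·G[:,2] = (10101101111101111000010010)·(10000000000000000000000000) mod 2 = 1+0+0+0+0+0+0+0+0+0+0+0+0+0+0+0+0+0+0+0+0+0+0+0+0+0 mod 2 = 1
  c[3] = d·G[:,3] = (10101101111101111000010010)·(01110001111000111100001111) mod 2 = 0+0+1+0+0+0+0+1+1+1+1+0+0+0+1+1+1+0+0+0+0+0+0+0+1+0 mod 2 = 1
  c[4] = d·G[:,4] = (10101101111101111000010010)·(01000000000000000000000000) mod 2 = 0+0+0+0+0+0+0+0+0+0+0+0+0+0+0+0+0+0+0+0+0+0+0+0+0+0 mod 2 = 0
  c[5] = d·G[:,5] = (10101101111101111000010010)·(00100000000000000000000000) mod 2 = 0+0+1+0+0+0+0+0+0+0+0+0+0+0+0+0+0+0+0+0+0+0+0+0+0+0 mod 2 = 1
  c[6] = d·G[:,6] = (10101101111101111000010010)·(00010000000000000000000000) mod 2 = 0+0+0+0+0+0+0+0+0+0+0+0+0+0+0+0+0+0+0+0+0+0+0+0+0+0 mod 2 = 0
  c[7] = d·G[:,7] = (10101101111101111000010010)·(00001111111000000011111111) mod 2 = 0+0+0+0+1+1+0+1+1+1+1+0+0+0+0+0+0+0+0+0+0+1+0+0+1+0 mod 2 = 0
  c[8] = d·G[:,8] = (10101101111101111000010010)·(00001000000000000000000000) mod 2 = 0+0+0+0+1+0+0+0+0+0+0+0+0+0+0+0+0+0+0+0+0+0+0+0+0+0 mod 2 = 1
  c[9] = d·G[:,9] = (10101101111101111000010010)·(00000100000000000000000000) mod 2 = 0+0+0+0+0+1+0+0+0+0+0+0+0+0+0+0+0+0+0+0+0+0+0+0+0+0 mod 2 = 1
  c[10] = d·G[:,10] = (10101101111101111000010010)·(00000010000000000000000000) mod 2 = 0+0+0+0+0+0+0+0+0+0+0+0+0+0+0+0+0+0+0+0+0+0+0+0+0+0 mod 2 = 0
  c[11] = d·G[:,11] = (10101101111101111000010010)·(00000001000000000000000000) mod 2 = 0+0+0+0+0+0+0+1+0+0+0+0+0+0+0+0+0+0+0+0+0+0+0+0+0+0 mod 2 = 1
  c[12] = d·G[:,12] = (10101101111101111000010010)·(00000000100000000000000000) mod 2 = 0+0+0+0+0+0+0+0+1+0+0+0+0+0+0+0+0+0+0+0+0+0+0+0+0+0 mod 2 = 1
  c[13] = d·G[:,13] = (10101101111101111000010010)·(00000000010000000000000000) mod 2 = 0+0+0+0+0+0+0+0+0+1+0+0+0+0+0+0+0+0+0+0+0+0+0+0+0+0 mod 2 = 1
  c[14] = d·G[:,14] = (10101101111101111000010010)·(00000000001000000000000000) mod 2 = 0+0+0+0+0+0+0+0+0+0+1+0+0+0+0+0+0+0+0+0+0+0+0+0+0+0 mod 2 = 1
  c[15] = d·G[:,15] = (10101101111101111000010010)·(00000000000111111111111111) mod 2 = 0+0+0+0+0+0+0+0+0+0+0+1+0+1+1+1+1+0+0+0+0+1+0+0+1+0 mod 2 = 1
  c[16] = d·G[:,16] = (10101101111101111000010010)·(00000000000100000000000000) mod 2 = 0+0+0+0+0+0+0+0+0+0+0+1+0+0+0+0+0+0+0+0+0+0+0+0+0+0 mod 2 = 1
  c[17] = d·G[:,17] = (10101101111101111000010010)·(00000000000010000000000000) mod 2 = 0+0+0+0+0+0+0+0+0+0+0+0+0+0+0+0+0+0+0+0+0+0+0+0+0+0 mod 2 = 0
  c[18] = d·G[:,18] = (10101101111101111000010010)·(00000000000001000000000000) mod 2 = 0+0+0+0+0+0+0+0+0+0+0+0+0+1+0+0+0+0+0+0+0+0+0+0+0+0 mod 2 = 1
  c[19] = d·G[:,19] = (10101101111101111000010010)·(00000000000000100000000000) mod 2 = 0+0+0+0+0+0+0+0+0+0+0+0+0+0+1+0+0+0+0+0+0+0+0+0+0+0 mod 2 = 1
  c[20] = d·G[:,20] = (10101101111101111000010010)·(00000000000000010000000000) mod 2 = 0+0+0+0+0+0+0+0+0+0+0+0+0+0+0+1+0+0+0+0+0+0+0+0+0+0 mod 2 = 1
  c[21] = d·G[:,21] = (10101101111101111000010010)·(00000000000000001000000000) mod 2 = 0+0+0+0+0+0+0+0+0+0+0+0+0+0+0+0+1+0+0+0+0+0+0+0+0+0 mod 2 = 1
  c[22] = d·G[:,22] = (10101101111101111000010010)·(00000000000000000100000000) mod 2 = 0+0+0+0+0+0+0+0+0+0+0+0+0+0+0+0+0+0+0+0+0+0+0+0+0+0 mod 2 = 0
  c[23] = d·G[:,23] = (10101101111101111000010010)·(00000000000000000010000000) mod 2 = 0+0+0+0+0+0+0+0+0+0+0+0+0+0+0+0+0+0+0+0+0+0+0+0+0+0 mod 2 = 0
  c[24] = d·G[:,24] = (10101101111101111000010010)·(00000000000000000001000000) mod 2 = 0+0+0+0+0+0+0+0+0+0+0+0+0+0+0+0+0+0+0+0+0+0+0+0+0+0 mod 2 = 0
  c[25] = d·G[:,25] = (10101101111101111000010010)·(00000000000000000000100000) mod 2 = 0+0+0+0+0+0+0+0+0+0+0+0+0+0+0+0+0+0+0+0+0+0+0+0+0+0 mod 2 = 0
  c[26] = d·G[:,26] = (10101101111101111000010010)·(00000000000000000000010000) mod 2 = 0+0+0+0+0+0+0+0+0+0+0+0+0+0+0+0+0+0+0+0+0+1+0+0+0+0 mod 2 = 1
  c[27] = d·G[:,27] = (10101101111101111000010010)·(00000000000000000000001000) mod 2 = 0+0+0+0+0+0+0+0+0+0+0+0+0+0+0+0+0+0+0+0+0+0+0+0+0+0 mod 2 = 0
  c[28] = d·G[:,28] = (10101101111101111000010010)·(00000000000000000000000100) mod 2 = 0+0+0+0+0+0+0+0+0+0+0+0+0+0+0+0+0+0+0+0+0+0+0+0+0+0 mod 2 = 0
  c[29] = d·G[:,29] = (10101101111101111000010010)·(00000000000000000000000010) mod 2 = 0+0+0+0+0+0+0+0+0+0+0+0+0+0+0+0+0+0+0+0+0+0+0+0+1+0 mod 2 = 1
  c[30] = d·G[:,30] = (10101101111101111000010010)·(00000000000000000000000001) mod 2 = 0+0+0+0+0+0+0+0+0+0+0+0+0+0+0+0+0+0+0+0+0+0+0+0+0+0 mod 2 = 0
Codeword = 0111010011011111101111000010010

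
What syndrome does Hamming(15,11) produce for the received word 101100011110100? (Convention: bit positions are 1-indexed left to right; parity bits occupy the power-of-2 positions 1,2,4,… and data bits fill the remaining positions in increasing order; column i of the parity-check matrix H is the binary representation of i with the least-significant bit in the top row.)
Syndrome s = H · r^T (mod 2), r = 101100011110100:
  s[0] = (101010101010101)·(101100011110100) mod 2 = 1+0+1+0+0+0+0+0+1+0+1+0+1+0+0 mod 2 = 1
  s[1] = (011001100110011)·(101100011110100) mod 2 = 0+0+1+0+0+0+0+0+0+1+1+0+0+0+0 mod 2 = 1
  s[2] = (000111100001111)·(101100011110100) mod 2 = 0+0+0+1+0+0+0+0+0+0+0+0+1+0+0 mod 2 = 0
  s[3] = (000000011111111)·(101100011110100) mod 2 = 0+0+0+0+0+0+0+1+1+1+1+0+1+0+0 mod 2 = 1
Syndrome = 1101
Non-zero syndrome: error at position 11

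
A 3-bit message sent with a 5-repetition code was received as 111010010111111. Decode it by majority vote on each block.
Split into 5-bit blocks and majority-vote each:
  block 1 = 11101: 4 ones, 1 zeros → 1
  block 2 = 00101: 2 ones, 3 zeros → 0
  block 3 = 11111: 5 ones, 0 zeros → 1
Decoded = 101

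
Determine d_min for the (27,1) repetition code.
d_min = 27 (the only two codewords are 0…0 and 1…1, differing in all 27 positions).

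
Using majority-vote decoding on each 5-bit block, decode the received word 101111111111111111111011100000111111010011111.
Split into 5-bit blocks and majority-vote each:
  block 1 = 10111: 4 ones, 1 zeros → 1
  block 2 = 11111: 5 ones, 0 zeros → 1
  block 3 = 11111: 5 ones, 0 zeros → 1
  block 4 = 11111: 5 ones, 0 zeros → 1
  block 5 = 10111: 4 ones, 1 zeros → 1
  block 6 = 00000: 0 ones, 5 zeros → 0
  block 7 = 11111: 5 ones, 0 zeros → 1
  block 8 = 10100: 2 ones, 3 zeros → 0
  block 9 = 11111: 5 ones, 0 zeros → 1
Decoded = 111110101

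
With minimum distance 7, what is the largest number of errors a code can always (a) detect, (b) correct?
(a) Detection requires d_min ≥ e+1, so e ≤ d_min − 1 = 6.
(b) Correction requires d_min ≥ 2t+1, so t ≤ ⌊(d_min − 1)/2⌋ = ⌊6/2⌋ = 3.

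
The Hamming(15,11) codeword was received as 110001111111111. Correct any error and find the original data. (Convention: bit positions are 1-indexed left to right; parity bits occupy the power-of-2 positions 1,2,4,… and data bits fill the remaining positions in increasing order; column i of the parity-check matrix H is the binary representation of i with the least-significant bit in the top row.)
Syndrome s = H · r^T (mod 2), r = 110001111111111:
  s[0] = (101010101010101)·(110001111111111) mod 2 = 1+0+0+0+0+0+1+0+1+0+1+0+1+0+1 mod 2 = 0
  s[1] = (011001100110011)·(110001111111111) mod 2 = 0+1+0+0+0+1+1+0+0+1+1+0+0+1+1 mod 2 = 1
  s[2] = (000111100001111)·(110001111111111) mod 2 = 0+0+0+0+0+1+1+0+0+0+0+1+1+1+1 mod 2 = 0
  s[3] = (000000011111111)·(110001111111111) mod 2 = 0+0+0+0+0+0+0+1+1+1+1+1+1+1+1 mod 2 = 0
Syndrome = 0100
Column 2 of H equals this syndrome → error at bit 2 (1-indexed).
Flip bit 2: 110001111111111 → 100001111111111
Extract data bits at positions {3,5,6,7,9,10,11,12,13,14,15}: 00111111111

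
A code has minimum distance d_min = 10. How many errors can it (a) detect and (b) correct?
(a) Detection requires d_min ≥ e+1, so e ≤ d_min − 1 = 9.
(b) Correction requires d_min ≥ 2t+1, so t ≤ ⌊(d_min − 1)/2⌋ = ⌊9/2⌋ = 4.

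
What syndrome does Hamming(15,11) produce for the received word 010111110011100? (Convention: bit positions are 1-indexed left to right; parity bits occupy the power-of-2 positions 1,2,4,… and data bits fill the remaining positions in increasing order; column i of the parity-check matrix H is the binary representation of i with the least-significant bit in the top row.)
Syndrome s = H · r^T (mod 2), r = 010111110011100:
  s[0] = (101010101010101)·(010111110011100) mod 2 = 0+0+0+0+1+0+1+0+0+0+1+0+1+0+0 mod 2 = 0
  s[1] = (011001100110011)·(010111110011100) mod 2 = 0+1+0+0+0+1+1+0+0+0+1+0+0+0+0 mod 2 = 0
  s[2] = (000111100001111)·(010111110011100) mod 2 = 0+0+0+1+1+1+1+0+0+0+0+1+1+0+0 mod 2 = 0
  s[3] = (000000011111111)·(010111110011100) mod 2 = 0+0+0+0+0+0+0+1+0+0+1+1+1+0+0 mod 2 = 0
Syndrome = 0000
s = 0: no error detected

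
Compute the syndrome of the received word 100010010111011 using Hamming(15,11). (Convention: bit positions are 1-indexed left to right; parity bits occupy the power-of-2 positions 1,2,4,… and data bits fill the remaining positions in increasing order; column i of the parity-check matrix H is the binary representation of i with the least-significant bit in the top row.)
Syndrome s = H · r^T (mod 2), r = 100010010111011:
  s[0] = (101010101010101)·(100010010111011) mod 2 = 1+0+0+0+1+0+0+0+0+0+1+0+0+0+1 mod 2 = 0
  s[1] = (011001100110011)·(100010010111011) mod 2 = 0+0+0+0+0+0+0+0+0+1+1+0+0+1+1 mod 2 = 0
  s[2] = (000111100001111)·(100010010111011) mod 2 = 0+0+0+0+1+0+0+0+0+0+0+1+0+1+1 mod 2 = 0
  s[3] = (000000011111111)·(100010010111011) mod 2 = 0+0+0+0+0+0+0+1+0+1+1+1+0+1+1 mod 2 = 0
Syndrome = 0000
s = 0: no error detected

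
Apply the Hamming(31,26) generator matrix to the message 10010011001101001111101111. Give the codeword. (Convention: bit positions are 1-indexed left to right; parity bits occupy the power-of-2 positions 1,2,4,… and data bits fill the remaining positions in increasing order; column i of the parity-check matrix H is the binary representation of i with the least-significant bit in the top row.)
Codeword c = d · G (mod 2), d = 10010011001101001111101111:
  c[0] = d·G[:,0] = (10010011001101001111101111)·(11011010101101010101010101) mod 2 = 1+0+0+1+0+0+1+0+0+0+1+1+0+1+0+0+0+1+0+1+0+0+0+1+0+1 mod 2 = 0
  c[1] = d·G[:,1] = (10010011001101001111101111)·(10110110011011001100110011) mod 2 = 1+0+0+1+0+0+1+0+0+0+1+0+0+1+0+0+1+1+0+0+1+0+0+0+1+1 mod 2 = 0
  c[2] = d·G[:,2] = (10010011001101001111101111)·(10000000000000000000000000) mod 2 = 1+0+0+0+0+0+0+0+0+0+0+0+0+0+0+0+0+0+0+0+0+0+0+0+0+0 mod 2 = 1
  c[3] = d·G[:,3] = (10010011001101001111101111)·(01110001111000111100001111) mod 2 = 0+0+0+1+0+0+0+1+0+0+1+0+0+0+0+0+1+1+0+0+0+0+1+1+1+1 mod 2 = 1
  c[4] = d·G[:,4] = (10010011001101001111101111)·(01000000000000000000000000) mod 2 = 0+0+0+0+0+0+0+0+0+0+0+0+0+0+0+0+0+0+0+0+0+0+0+0+0+0 mod 2 = 0
  c[5] = d·G[:,5] = (10010011001101001111101111)·(00100000000000000000000000) mod 2 = 0+0+0+0+0+0+0+0+0+0+0+0+0+0+0+0+0+0+0+0+0+0+0+0+0+0 mod 2 = 0
  c[6] = d·G[:,6] = (10010011001101001111101111)·(00010000000000000000000000) mod 2 = 0+0+0+1+0+0+0+0+0+0+0+0+0+0+0+0+0+0+0+0+0+0+0+0+0+0 mod 2 = 1
  c[7] = d·G[:,7] = (10010011001101001111101111)·(00001111111000000011111111) mod 2 = 0+0+0+0+0+0+1+1+0+0+1+0+0+0+0+0+0+0+1+1+1+0+1+1+1+1 mod 2 = 0
  c[8] = d·G[:,8] = (10010011001101001111101111)·(00001000000000000000000000) mod 2 = 0+0+0+0+0+0+0+0+0+0+0+0+0+0+0+0+0+0+0+0+0+0+0+0+0+0 mod 2 = 0
  c[9] = d·G[:,9] = (10010011001101001111101111)·(00000100000000000000000000) mod 2 = 0+0+0+0+0+0+0+0+0+0+0+0+0+0+0+0+0+0+0+0+0+0+0+0+0+0 mod 2 = 0
  c[10] = d·G[:,10] = (10010011001101001111101111)·(00000010000000000000000000) mod 2 = 0+0+0+0+0+0+1+0+0+0+0+0+0+0+0+0+0+0+0+0+0+0+0+0+0+0 mod 2 = 1
  c[11] = d·G[:,11] = (10010011001101001111101111)·(00000001000000000000000000) mod 2 = 0+0+0+0+0+0+0+1+0+0+0+0+0+0+0+0+0+0+0+0+0+0+0+0+0+0 mod 2 = 1
  c[12] = d·G[:,12] = (10010011001101001111101111)·(00000000100000000000000000) mod 2 = 0+0+0+0+0+0+0+0+0+0+0+0+0+0+0+0+0+0+0+0+0+0+0+0+0+0 mod 2 = 0
  c[13] = d·G[:,13] = (10010011001101001111101111)·(00000000010000000000000000) mod 2 = 0+0+0+0+0+0+0+0+0+0+0+0+0+0+0+0+0+0+0+0+0+0+0+0+0+0 mod 2 = 0
  c[14] = d·G[:,14] = (10010011001101001111101111)·(00000000001000000000000000) mod 2 = 0+0+0+0+0+0+0+0+0+0+1+0+0+0+0+0+0+0+0+0+0+0+0+0+0+0 mod 2 = 1
  c[15] = d·G[:,15] = (10010011001101001111101111)·(00000000000111111111111111) mod 2 = 0+0+0+0+0+0+0+0+0+0+0+1+0+1+0+0+1+1+1+1+1+0+1+1+1+1 mod 2 = 1
  c[16] = d·G[:,16] = (10010011001101001111101111)·(00000000000100000000000000) mod 2 = 0+0+0+0+0+0+0+0+0+0+0+1+0+0+0+0+0+0+0+0+0+0+0+0+0+0 mod 2 = 1
  c[17] = d·G[:,17] = (10010011001101001111101111)·(00000000000010000000000000) mod 2 = 0+0+0+0+0+0+0+0+0+0+0+0+0+0+0+0+0+0+0+0+0+0+0+0+0+0 mod 2 = 0
  c[18] = d·G[:,18] = (10010011001101001111101111)·(00000000000001000000000000) mod 2 = 0+0+0+0+0+0+0+0+0+0+0+0+0+1+0+0+0+0+0+0+0+0+0+0+0+0 mod 2 = 1
  c[19] = d·G[:,19] = (10010011001101001111101111)·(00000000000000100000000000) mod 2 = 0+0+0+0+0+0+0+0+0+0+0+0+0+0+0+0+0+0+0+0+0+0+0+0+0+0 mod 2 = 0
  c[20] = d·G[:,20] = (10010011001101001111101111)·(00000000000000010000000000) mod 2 = 0+0+0+0+0+0+0+0+0+0+0+0+0+0+0+0+0+0+0+0+0+0+0+0+0+0 mod 2 = 0
  c[21] = d·G[:,21] = (10010011001101001111101111)·(00000000000000001000000000) mod 2 = 0+0+0+0+0+0+0+0+0+0+0+0+0+0+0+0+1+0+0+0+0+0+0+0+0+0 mod 2 = 1
  c[22] = d·G[:,22] = (10010011001101001111101111)·(00000000000000000100000000) mod 2 = 0+0+0+0+0+0+0+0+0+0+0+0+0+0+0+0+0+1+0+0+0+0+0+0+0+0 mod 2 = 1
  c[23] = d·G[:,23] = (10010011001101001111101111)·(00000000000000000010000000) mod 2 = 0+0+0+0+0+0+0+0+0+0+0+0+0+0+0+0+0+0+1+0+0+0+0+0+0+0 mod 2 = 1
  c[24] = d·G[:,24] = (10010011001101001111101111)·(00000000000000000001000000) mod 2 = 0+0+0+0+0+0+0+0+0+0+0+0+0+0+0+0+0+0+0+1+0+0+0+0+0+0 mod 2 = 1
  c[25] = d·G[:,25] = (10010011001101001111101111)·(00000000000000000000100000) mod 2 = 0+0+0+0+0+0+0+0+0+0+0+0+0+0+0+0+0+0+0+0+1+0+0+0+0+0 mod 2 = 1
  c[26] = d·G[:,26] = (10010011001101001111101111)·(00000000000000000000010000) mod 2 = 0+0+0+0+0+0+0+0+0+0+0+0+0+0+0+0+0+0+0+0+0+0+0+0+0+0 mod 2 = 0
  c[27] = d·G[:,27] = (10010011001101001111101111)·(00000000000000000000001000) mod 2 = 0+0+0+0+0+0+0+0+0+0+0+0+0+0+0+0+0+0+0+0+0+0+1+0+0+0 mod 2 = 1
  c[28] = d·G[:,28] = (10010011001101001111101111)·(00000000000000000000000100) mod 2 = 0+0+0+0+0+0+0+0+0+0+0+0+0+0+0+0+0+0+0+0+0+0+0+1+0+0 mod 2 = 1
  c[29] = d·G[:,29] = (10010011001101001111101111)·(00000000000000000000000010) mod 2 = 0+0+0+0+0+0+0+0+0+0+0+0+0+0+0+0+0+0+0+0+0+0+0+0+1+0 mod 2 = 1
  c[30] = d·G[:,30] = (10010011001101001111101111)·(00000000000000000000000001) mod 2 = 0+0+0+0+0+0+0+0+0+0+0+0+0+0+0+0+0+0+0+0+0+0+0+0+0+1 mod 2 = 1
Codeword = 0011001000110011101001111101111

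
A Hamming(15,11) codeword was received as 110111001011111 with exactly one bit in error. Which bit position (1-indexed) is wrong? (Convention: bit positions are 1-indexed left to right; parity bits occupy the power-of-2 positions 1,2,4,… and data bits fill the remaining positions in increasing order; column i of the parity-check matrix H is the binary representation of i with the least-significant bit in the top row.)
Syndrome s = H · r^T (mod 2), r = 110111001011111:
  s[0] = (101010101010101)·(110111001011111) mod 2 = 1+0+0+0+1+0+0+0+1+0+1+0+1+0+1 mod 2 = 0
  s[1] = (011001100110011)·(110111001011111) mod 2 = 0+1+0+0+0+1+0+0+0+0+1+0+0+1+1 mod 2 = 1
  s[2] = (000111100001111)·(110111001011111) mod 2 = 0+0+0+1+1+1+0+0+0+0+0+1+1+1+1 mod 2 = 1
  s[3] = (000000011111111)·(110111001011111) mod 2 = 0+0+0+0+0+0+0+0+1+0+1+1+1+1+1 mod 2 = 0
Syndrome = 0110
Column i of H is the binary representation of i, so the syndrome is the binary index of the flipped bit.
Read s = 0110 with s[0] as LSB: 0·2^0 + 1·2^1 + 1·2^2 + 0·2^3 = 6.
Error is at bit position 6.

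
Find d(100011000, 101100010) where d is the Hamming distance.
XOR = 001111010, count of 1s = 5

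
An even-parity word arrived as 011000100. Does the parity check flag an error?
Sum of received bits: 0+1+1+0+0+0+1+0+0 = 3; 3 mod 2 = 1. Result is 1 ≠ 0 → error detected.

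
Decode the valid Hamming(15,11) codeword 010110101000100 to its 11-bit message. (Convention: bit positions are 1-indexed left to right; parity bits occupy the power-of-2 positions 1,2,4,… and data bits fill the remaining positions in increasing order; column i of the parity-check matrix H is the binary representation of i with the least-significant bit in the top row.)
Parity bits occupy power-of-2 positions; data bits are at positions {3,5,6,7,9,10,11,12,13,14,15} (1-indexed).
Extract: c[3]=0 c[5]=1 c[6]=0 c[7]=1 c[9]=1 c[10]=0 c[11]=0 c[12]=0 c[13]=1 c[14]=0 c[15]=0
Data = 01011000100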